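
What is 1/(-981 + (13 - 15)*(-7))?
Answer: -1/967 ≈ -0.0010341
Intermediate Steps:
1/(-981 + (13 - 15)*(-7)) = 1/(-981 - 2*(-7)) = 1/(-981 + 14) = 1/(-967) = -1/967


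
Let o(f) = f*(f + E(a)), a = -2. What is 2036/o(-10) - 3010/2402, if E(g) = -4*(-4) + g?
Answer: -626359/12010 ≈ -52.153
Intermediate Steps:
E(g) = 16 + g
o(f) = f*(14 + f) (o(f) = f*(f + (16 - 2)) = f*(f + 14) = f*(14 + f))
2036/o(-10) - 3010/2402 = 2036/((-10*(14 - 10))) - 3010/2402 = 2036/((-10*4)) - 3010*1/2402 = 2036/(-40) - 1505/1201 = 2036*(-1/40) - 1505/1201 = -509/10 - 1505/1201 = -626359/12010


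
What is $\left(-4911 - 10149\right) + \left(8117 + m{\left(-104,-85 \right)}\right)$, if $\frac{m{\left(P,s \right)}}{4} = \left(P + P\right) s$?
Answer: $63777$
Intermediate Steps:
$m{\left(P,s \right)} = 8 P s$ ($m{\left(P,s \right)} = 4 \left(P + P\right) s = 4 \cdot 2 P s = 8 P s$)
$\left(-4911 - 10149\right) + \left(8117 + m{\left(-104,-85 \right)}\right) = \left(-4911 - 10149\right) + \left(8117 + 8 \left(-104\right) \left(-85\right)\right) = \left(-4911 - 10149\right) + \left(8117 + 70720\right) = -15060 + 78837 = 63777$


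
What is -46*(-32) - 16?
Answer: 1456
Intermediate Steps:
-46*(-32) - 16 = 1472 - 16 = 1456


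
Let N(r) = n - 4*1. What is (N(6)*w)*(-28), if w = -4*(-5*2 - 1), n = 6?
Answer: -2464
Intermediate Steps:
N(r) = 2 (N(r) = 6 - 4*1 = 6 - 4 = 2)
w = 44 (w = -4*(-10 - 1) = -4*(-11) = 44)
(N(6)*w)*(-28) = (2*44)*(-28) = 88*(-28) = -2464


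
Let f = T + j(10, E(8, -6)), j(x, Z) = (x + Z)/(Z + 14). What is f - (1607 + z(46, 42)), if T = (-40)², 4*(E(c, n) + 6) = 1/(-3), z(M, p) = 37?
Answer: -4133/95 ≈ -43.505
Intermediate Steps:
E(c, n) = -73/12 (E(c, n) = -6 + (¼)/(-3) = -6 + (¼)*(-⅓) = -6 - 1/12 = -73/12)
j(x, Z) = (Z + x)/(14 + Z)
T = 1600
f = 152047/95 (f = 1600 + (-73/12 + 10)/(14 - 73/12) = 1600 + (47/12)/(95/12) = 1600 + (12/95)*(47/12) = 1600 + 47/95 = 152047/95 ≈ 1600.5)
f - (1607 + z(46, 42)) = 152047/95 - (1607 + 37) = 152047/95 - 1*1644 = 152047/95 - 1644 = -4133/95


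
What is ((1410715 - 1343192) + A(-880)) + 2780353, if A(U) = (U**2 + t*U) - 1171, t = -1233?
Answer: 4706145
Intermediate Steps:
A(U) = -1171 + U**2 - 1233*U (A(U) = (U**2 - 1233*U) - 1171 = -1171 + U**2 - 1233*U)
((1410715 - 1343192) + A(-880)) + 2780353 = ((1410715 - 1343192) + (-1171 + (-880)**2 - 1233*(-880))) + 2780353 = (67523 + (-1171 + 774400 + 1085040)) + 2780353 = (67523 + 1858269) + 2780353 = 1925792 + 2780353 = 4706145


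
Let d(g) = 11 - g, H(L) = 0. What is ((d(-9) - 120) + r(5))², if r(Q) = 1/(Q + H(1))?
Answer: 249001/25 ≈ 9960.0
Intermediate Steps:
r(Q) = 1/Q (r(Q) = 1/(Q + 0) = 1/Q)
((d(-9) - 120) + r(5))² = (((11 - 1*(-9)) - 120) + 1/5)² = (((11 + 9) - 120) + ⅕)² = ((20 - 120) + ⅕)² = (-100 + ⅕)² = (-499/5)² = 249001/25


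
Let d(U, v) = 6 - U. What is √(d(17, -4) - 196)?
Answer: 3*I*√23 ≈ 14.387*I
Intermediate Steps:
√(d(17, -4) - 196) = √((6 - 1*17) - 196) = √((6 - 17) - 196) = √(-11 - 196) = √(-207) = 3*I*√23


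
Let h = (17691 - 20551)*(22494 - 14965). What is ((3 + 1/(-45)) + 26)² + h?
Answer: -43602503084/2025 ≈ -2.1532e+7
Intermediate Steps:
h = -21532940 (h = -2860*7529 = -21532940)
((3 + 1/(-45)) + 26)² + h = ((3 + 1/(-45)) + 26)² - 21532940 = ((3 - 1/45) + 26)² - 21532940 = (134/45 + 26)² - 21532940 = (1304/45)² - 21532940 = 1700416/2025 - 21532940 = -43602503084/2025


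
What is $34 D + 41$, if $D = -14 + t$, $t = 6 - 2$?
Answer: $-299$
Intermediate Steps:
$t = 4$
$D = -10$ ($D = -14 + 4 = -10$)
$34 D + 41 = 34 \left(-10\right) + 41 = -340 + 41 = -299$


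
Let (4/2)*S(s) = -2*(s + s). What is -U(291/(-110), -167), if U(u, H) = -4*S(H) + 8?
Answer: 1328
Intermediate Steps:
S(s) = -2*s (S(s) = (-2*(s + s))/2 = (-4*s)/2 = -2*s)
U(u, H) = 8 + 8*H (U(u, H) = -(-8)*H + 8 = 8*H + 8 = 8 + 8*H)
-U(291/(-110), -167) = -(8 + 8*(-167)) = -(8 - 1336) = -1*(-1328) = 1328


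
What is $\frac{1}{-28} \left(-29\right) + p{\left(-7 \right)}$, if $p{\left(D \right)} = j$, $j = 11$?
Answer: $\frac{337}{28} \approx 12.036$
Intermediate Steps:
$p{\left(D \right)} = 11$
$\frac{1}{-28} \left(-29\right) + p{\left(-7 \right)} = \frac{1}{-28} \left(-29\right) + 11 = \left(- \frac{1}{28}\right) \left(-29\right) + 11 = \frac{29}{28} + 11 = \frac{337}{28}$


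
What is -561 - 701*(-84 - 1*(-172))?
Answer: -62249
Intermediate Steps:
-561 - 701*(-84 - 1*(-172)) = -561 - 701*(-84 + 172) = -561 - 701*88 = -561 - 61688 = -62249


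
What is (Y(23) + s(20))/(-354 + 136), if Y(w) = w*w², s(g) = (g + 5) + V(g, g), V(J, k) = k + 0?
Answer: -6106/109 ≈ -56.018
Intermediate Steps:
V(J, k) = k
s(g) = 5 + 2*g (s(g) = (g + 5) + g = (5 + g) + g = 5 + 2*g)
Y(w) = w³
(Y(23) + s(20))/(-354 + 136) = (23³ + (5 + 2*20))/(-354 + 136) = (12167 + (5 + 40))/(-218) = (12167 + 45)*(-1/218) = 12212*(-1/218) = -6106/109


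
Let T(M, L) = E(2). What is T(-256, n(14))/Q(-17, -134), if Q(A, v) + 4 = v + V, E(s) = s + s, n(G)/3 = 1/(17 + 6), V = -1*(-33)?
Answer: -4/105 ≈ -0.038095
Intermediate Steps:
V = 33
n(G) = 3/23 (n(G) = 3/(17 + 6) = 3/23)
E(s) = 2*s
T(M, L) = 4 (T(M, L) = 2*2 = 4)
Q(A, v) = 29 + v (Q(A, v) = -4 + (v + 33) = -4 + (33 + v) = 29 + v)
T(-256, n(14))/Q(-17, -134) = 4/(29 - 134) = 4/(-105) = 4*(-1/105) = -4/105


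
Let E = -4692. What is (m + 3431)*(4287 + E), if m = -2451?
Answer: -396900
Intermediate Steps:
(m + 3431)*(4287 + E) = (-2451 + 3431)*(4287 - 4692) = 980*(-405) = -396900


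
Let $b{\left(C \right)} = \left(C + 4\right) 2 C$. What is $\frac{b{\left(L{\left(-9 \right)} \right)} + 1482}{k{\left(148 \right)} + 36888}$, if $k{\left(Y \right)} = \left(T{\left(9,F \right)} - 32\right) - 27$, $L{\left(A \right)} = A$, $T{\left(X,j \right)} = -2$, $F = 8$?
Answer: $\frac{1572}{36827} \approx 0.042686$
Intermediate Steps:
$k{\left(Y \right)} = -61$ ($k{\left(Y \right)} = \left(-2 - 32\right) - 27 = -34 - 27 = -61$)
$b{\left(C \right)} = 2 C \left(4 + C\right)$ ($b{\left(C \right)} = \left(4 + C\right) 2 C = 2 C \left(4 + C\right)$)
$\frac{b{\left(L{\left(-9 \right)} \right)} + 1482}{k{\left(148 \right)} + 36888} = \frac{2 \left(-9\right) \left(4 - 9\right) + 1482}{-61 + 36888} = \frac{2 \left(-9\right) \left(-5\right) + 1482}{36827} = \left(90 + 1482\right) \frac{1}{36827} = 1572 \cdot \frac{1}{36827} = \frac{1572}{36827}$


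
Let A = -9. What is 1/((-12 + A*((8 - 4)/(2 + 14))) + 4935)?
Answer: 4/19683 ≈ 0.00020322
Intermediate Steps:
1/((-12 + A*((8 - 4)/(2 + 14))) + 4935) = 1/((-12 - 9*(8 - 4)/(2 + 14)) + 4935) = 1/((-12 - 36/16) + 4935) = 1/((-12 - 9*1/4) + 4935) = 1/((-12 - 9/4) + 4935) = 1/(-57/4 + 4935) = 1/(19683/4) = 4/19683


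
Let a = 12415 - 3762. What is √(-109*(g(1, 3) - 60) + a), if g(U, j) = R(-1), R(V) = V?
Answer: √15302 ≈ 123.70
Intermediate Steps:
g(U, j) = -1
a = 8653
√(-109*(g(1, 3) - 60) + a) = √(-109*(-1 - 60) + 8653) = √(-109*(-61) + 8653) = √(6649 + 8653) = √15302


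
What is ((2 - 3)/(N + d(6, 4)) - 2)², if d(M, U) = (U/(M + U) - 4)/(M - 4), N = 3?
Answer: 289/36 ≈ 8.0278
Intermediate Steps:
d(M, U) = (-4 + U/(M + U))/(-4 + M)
((2 - 3)/(N + d(6, 4)) - 2)² = ((2 - 3)/(3 + (-4*6 - 3*4)/(6² - 4*6 - 4*4 + 6*4)) - 2)² = (-1/(3 + (-24 - 12)/(36 - 24 - 16 + 24)) - 2)² = (-1/(3 - 36/20) - 2)² = (-1/(3 + (1/20)*(-36)) - 2)² = (-1/(3 - 9/5) - 2)² = (-1/6/5 - 2)² = (-1*⅚ - 2)² = (-⅚ - 2)² = (-17/6)² = 289/36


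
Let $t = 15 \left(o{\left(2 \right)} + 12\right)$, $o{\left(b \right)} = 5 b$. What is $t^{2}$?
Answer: $108900$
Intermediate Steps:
$t = 330$ ($t = 15 \left(5 \cdot 2 + 12\right) = 15 \left(10 + 12\right) = 15 \cdot 22 = 330$)
$t^{2} = 330^{2} = 108900$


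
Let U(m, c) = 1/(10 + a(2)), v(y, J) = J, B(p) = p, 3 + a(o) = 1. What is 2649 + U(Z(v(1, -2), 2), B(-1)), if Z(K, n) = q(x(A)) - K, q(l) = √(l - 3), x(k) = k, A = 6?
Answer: 21193/8 ≈ 2649.1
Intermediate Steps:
a(o) = -2 (a(o) = -3 + 1 = -2)
q(l) = √(-3 + l)
Z(K, n) = √3 - K (Z(K, n) = √(-3 + 6) - K = √3 - K)
U(m, c) = ⅛ (U(m, c) = 1/(10 - 2) = 1/8 = ⅛)
2649 + U(Z(v(1, -2), 2), B(-1)) = 2649 + ⅛ = 21193/8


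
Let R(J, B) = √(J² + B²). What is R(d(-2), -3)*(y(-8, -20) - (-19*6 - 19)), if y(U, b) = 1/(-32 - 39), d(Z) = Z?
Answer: 9442*√13/71 ≈ 479.49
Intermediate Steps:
R(J, B) = √(B² + J²)
y(U, b) = -1/71 (y(U, b) = 1/(-71) = -1/71)
R(d(-2), -3)*(y(-8, -20) - (-19*6 - 19)) = √((-3)² + (-2)²)*(-1/71 - (-19*6 - 19)) = √(9 + 4)*(-1/71 - (-114 - 19)) = √13*(-1/71 - 1*(-133)) = √13*(-1/71 + 133) = √13*(9442/71) = 9442*√13/71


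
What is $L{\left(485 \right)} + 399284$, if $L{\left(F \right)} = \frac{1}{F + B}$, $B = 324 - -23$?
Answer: $\frac{332204289}{832} \approx 3.9928 \cdot 10^{5}$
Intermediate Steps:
$B = 347$ ($B = 324 + 23 = 347$)
$L{\left(F \right)} = \frac{1}{347 + F}$ ($L{\left(F \right)} = \frac{1}{F + 347} = \frac{1}{347 + F}$)
$L{\left(485 \right)} + 399284 = \frac{1}{347 + 485} + 399284 = \frac{1}{832} + 399284 = \frac{332204289}{832}$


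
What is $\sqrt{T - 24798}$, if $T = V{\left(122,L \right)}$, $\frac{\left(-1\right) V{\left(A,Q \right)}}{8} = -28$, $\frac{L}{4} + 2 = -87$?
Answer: $i \sqrt{24574} \approx 156.76 i$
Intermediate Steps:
$L = -356$ ($L = -8 + 4 \left(-87\right) = -8 - 348 = -356$)
$V{\left(A,Q \right)} = 224$ ($V{\left(A,Q \right)} = \left(-8\right) \left(-28\right) = 224$)
$T = 224$
$\sqrt{T - 24798} = \sqrt{224 - 24798} = \sqrt{-24574} = i \sqrt{24574}$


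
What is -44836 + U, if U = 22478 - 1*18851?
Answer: -41209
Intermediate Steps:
U = 3627 (U = 22478 - 18851 = 3627)
-44836 + U = -44836 + 3627 = -41209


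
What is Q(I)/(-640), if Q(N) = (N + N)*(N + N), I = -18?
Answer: -81/40 ≈ -2.0250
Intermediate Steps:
Q(N) = 4*N² (Q(N) = (2*N)*(2*N) = 4*N²)
Q(I)/(-640) = (4*(-18)²)/(-640) = (4*324)*(-1/640) = 1296*(-1/640) = -81/40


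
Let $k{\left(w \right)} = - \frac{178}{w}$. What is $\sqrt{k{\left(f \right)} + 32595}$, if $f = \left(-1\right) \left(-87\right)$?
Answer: $\frac{\sqrt{246696069}}{87} \approx 180.54$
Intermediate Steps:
$f = 87$
$\sqrt{k{\left(f \right)} + 32595} = \sqrt{- \frac{178}{87} + 32595} = \sqrt{\frac{2835587}{87}} = \frac{\sqrt{246696069}}{87}$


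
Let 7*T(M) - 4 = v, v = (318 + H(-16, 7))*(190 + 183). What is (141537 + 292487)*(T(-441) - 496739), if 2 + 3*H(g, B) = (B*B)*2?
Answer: -1452512964856/7 ≈ -2.0750e+11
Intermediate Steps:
H(g, B) = -⅔ + 2*B²/3 (H(g, B) = -⅔ + ((B*B)*2)/3 = -⅔ + (B²*2)/3 = -⅔ + (2*B²)/3 = -⅔ + 2*B²/3)
v = 130550 (v = (318 + (-⅔ + (⅔)*7²))*(190 + 183) = (318 + (-⅔ + (⅔)*49))*373 = (318 + (-⅔ + 98/3))*373 = (318 + 32)*373 = 350*373 = 130550)
T(M) = 130554/7 (T(M) = 4/7 + (⅐)*130550 = 4/7 + 18650 = 130554/7)
(141537 + 292487)*(T(-441) - 496739) = (141537 + 292487)*(130554/7 - 496739) = 434024*(-3346619/7) = -1452512964856/7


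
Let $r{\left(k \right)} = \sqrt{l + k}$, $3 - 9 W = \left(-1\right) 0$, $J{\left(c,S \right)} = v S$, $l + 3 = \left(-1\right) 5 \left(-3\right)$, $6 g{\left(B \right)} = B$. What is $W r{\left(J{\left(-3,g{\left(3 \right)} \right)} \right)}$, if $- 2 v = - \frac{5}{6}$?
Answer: $\frac{\sqrt{1758}}{36} \approx 1.1647$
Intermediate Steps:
$g{\left(B \right)} = \frac{B}{6}$
$v = \frac{5}{12}$ ($v = - \frac{\left(-5\right) \frac{1}{6}}{2} = \left(- \frac{1}{2}\right) \left(- \frac{5}{6}\right) = \frac{5}{12} \approx 0.41667$)
$l = 12$ ($l = -3 + \left(-1\right) 5 \left(-3\right) = -3 - -15 = -3 + 15 = 12$)
$J{\left(c,S \right)} = \frac{5 S}{12}$
$W = \frac{1}{3}$ ($W = \frac{1}{3} - \frac{\left(-1\right) 0}{9} = \frac{1}{3} - 0 = \frac{1}{3} + 0 = \frac{1}{3} \approx 0.33333$)
$r{\left(k \right)} = \sqrt{12 + k}$
$W r{\left(J{\left(-3,g{\left(3 \right)} \right)} \right)} = \frac{\sqrt{12 + \frac{5 \cdot \frac{1}{6} \cdot 3}{12}}}{3} = \frac{\sqrt{12 + \frac{5}{12} \cdot \frac{1}{2}}}{3} = \frac{\sqrt{12 + \frac{5}{24}}}{3} = \frac{\sqrt{\frac{293}{24}}}{3} = \frac{\frac{1}{12} \sqrt{1758}}{3} = \frac{\sqrt{1758}}{36}$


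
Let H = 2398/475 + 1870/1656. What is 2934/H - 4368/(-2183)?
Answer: 2529668616792/5303967427 ≈ 476.94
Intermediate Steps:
H = 2429669/393300 (H = 2398*(1/475) + 1870*(1/1656) = 2398/475 + 935/828 = 2429669/393300 ≈ 6.1777)
2934/H - 4368/(-2183) = 2934/(2429669/393300) - 4368/(-2183) = 2934*(393300/2429669) - 4368*(-1/2183) = 1153942200/2429669 + 4368/2183 = 2529668616792/5303967427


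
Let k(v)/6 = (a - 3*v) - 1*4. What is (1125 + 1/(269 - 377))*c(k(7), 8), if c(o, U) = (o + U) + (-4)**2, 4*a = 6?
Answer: -1579487/12 ≈ -1.3162e+5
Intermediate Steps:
a = 3/2 (a = (1/4)*6 = 3/2 ≈ 1.5000)
k(v) = -15 - 18*v (k(v) = 6*((3/2 - 3*v) - 1*4) = 6*((3/2 - 3*v) - 4) = 6*(-5/2 - 3*v) = -15 - 18*v)
c(o, U) = 16 + U + o (c(o, U) = (U + o) + 16 = 16 + U + o)
(1125 + 1/(269 - 377))*c(k(7), 8) = (1125 + 1/(269 - 377))*(16 + 8 + (-15 - 18*7)) = (1125 + 1/(-108))*(16 + 8 + (-15 - 126)) = (1125 - 1/108)*(16 + 8 - 141) = (121499/108)*(-117) = -1579487/12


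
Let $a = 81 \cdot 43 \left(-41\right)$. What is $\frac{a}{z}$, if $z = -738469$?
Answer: $\frac{142803}{738469} \approx 0.19338$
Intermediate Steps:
$a = -142803$ ($a = 3483 \left(-41\right) = -142803$)
$\frac{a}{z} = - \frac{142803}{-738469} = \left(-142803\right) \left(- \frac{1}{738469}\right) = \frac{142803}{738469}$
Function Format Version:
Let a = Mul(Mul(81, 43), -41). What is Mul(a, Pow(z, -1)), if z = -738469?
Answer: Rational(142803, 738469) ≈ 0.19338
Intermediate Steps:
a = -142803 (a = Mul(3483, -41) = -142803)
Mul(a, Pow(z, -1)) = Mul(-142803, Pow(-738469, -1)) = Mul(-142803, Rational(-1, 738469)) = Rational(142803, 738469)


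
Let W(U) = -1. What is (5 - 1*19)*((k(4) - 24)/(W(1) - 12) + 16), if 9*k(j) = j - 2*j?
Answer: -29288/117 ≈ -250.32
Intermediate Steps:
k(j) = -j/9 (k(j) = (j - 2*j)/9 = (-j)/9 = -j/9)
(5 - 1*19)*((k(4) - 24)/(W(1) - 12) + 16) = (5 - 1*19)*((-⅑*4 - 24)/(-1 - 12) + 16) = (5 - 19)*((-4/9 - 24)/(-13) + 16) = -14*(-220/9*(-1/13) + 16) = -14*(220/117 + 16) = -14*2092/117 = -29288/117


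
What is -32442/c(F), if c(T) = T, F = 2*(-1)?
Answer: 16221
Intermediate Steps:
F = -2
-32442/c(F) = -32442/(-2) = -32442*(-½) = 16221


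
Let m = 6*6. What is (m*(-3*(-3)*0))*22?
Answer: 0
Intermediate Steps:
m = 36
(m*(-3*(-3)*0))*22 = (36*(-3*(-3)*0))*22 = (36*(9*0))*22 = (36*0)*22 = 0*22 = 0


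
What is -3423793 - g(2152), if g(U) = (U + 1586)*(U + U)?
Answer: -19512145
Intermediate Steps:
g(U) = 2*U*(1586 + U) (g(U) = (1586 + U)*(2*U) = 2*U*(1586 + U))
-3423793 - g(2152) = -3423793 - 2*2152*(1586 + 2152) = -3423793 - 2*2152*3738 = -3423793 - 1*16088352 = -3423793 - 16088352 = -19512145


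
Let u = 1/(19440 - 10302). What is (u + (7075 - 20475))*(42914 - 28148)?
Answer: -301347478739/1523 ≈ -1.9786e+8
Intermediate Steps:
u = 1/9138 ≈ 0.00010943
(u + (7075 - 20475))*(42914 - 28148) = (1/9138 + (7075 - 20475))*(42914 - 28148) = (1/9138 - 13400)*14766 = -122449199/9138*14766 = -301347478739/1523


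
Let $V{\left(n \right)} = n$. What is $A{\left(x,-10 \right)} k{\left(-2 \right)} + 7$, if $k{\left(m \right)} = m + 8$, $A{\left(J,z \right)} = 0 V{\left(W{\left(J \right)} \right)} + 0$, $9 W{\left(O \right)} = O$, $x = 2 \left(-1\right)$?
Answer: $7$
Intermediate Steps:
$x = -2$
$W{\left(O \right)} = \frac{O}{9}$
$A{\left(J,z \right)} = 0$ ($A{\left(J,z \right)} = 0 \frac{J}{9} + 0 = 0 + 0 = 0$)
$k{\left(m \right)} = 8 + m$
$A{\left(x,-10 \right)} k{\left(-2 \right)} + 7 = 0 \left(8 - 2\right) + 7 = 0 \cdot 6 + 7 = 0 + 7 = 7$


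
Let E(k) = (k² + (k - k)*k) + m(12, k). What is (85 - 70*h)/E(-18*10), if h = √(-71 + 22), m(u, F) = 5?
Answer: 17/6481 - 98*I/6481 ≈ 0.0026231 - 0.015121*I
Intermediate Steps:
h = 7*I (h = √(-49) = 7*I ≈ 7.0*I)
E(k) = 5 + k² (E(k) = (k² + (k - k)*k) + 5 = (k² + 0*k) + 5 = (k² + 0) + 5 = k² + 5 = 5 + k²)
(85 - 70*h)/E(-18*10) = (85 - 490*I)/(5 + (-18*10)²) = (85 - 490*I)/(5 + (-180)²) = (85 - 490*I)/(5 + 32400) = (85 - 490*I)/32405 = (85 - 490*I)*(1/32405) = 17/6481 - 98*I/6481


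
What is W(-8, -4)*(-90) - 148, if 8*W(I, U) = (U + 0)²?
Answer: -328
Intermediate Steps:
W(I, U) = U²/8 (W(I, U) = (U + 0)²/8 = U²/8)
W(-8, -4)*(-90) - 148 = ((⅛)*(-4)²)*(-90) - 148 = ((⅛)*16)*(-90) - 148 = 2*(-90) - 148 = -180 - 148 = -328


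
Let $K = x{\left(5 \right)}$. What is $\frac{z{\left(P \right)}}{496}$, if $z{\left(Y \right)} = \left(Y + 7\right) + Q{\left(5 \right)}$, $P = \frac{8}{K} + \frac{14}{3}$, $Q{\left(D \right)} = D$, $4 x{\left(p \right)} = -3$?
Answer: $\frac{3}{248} \approx 0.012097$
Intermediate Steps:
$x{\left(p \right)} = - \frac{3}{4}$ ($x{\left(p \right)} = \frac{1}{4} \left(-3\right) = - \frac{3}{4}$)
$K = - \frac{3}{4} \approx -0.75$
$P = -6$ ($P = \frac{8}{- \frac{3}{4}} + \frac{14}{3} = 8 \left(- \frac{4}{3}\right) + 14 \cdot \frac{1}{3} = - \frac{32}{3} + \frac{14}{3} = -6$)
$z{\left(Y \right)} = 12 + Y$ ($z{\left(Y \right)} = \left(Y + 7\right) + 5 = \left(7 + Y\right) + 5 = 12 + Y$)
$\frac{z{\left(P \right)}}{496} = \frac{12 - 6}{496} = 6 \cdot \frac{1}{496} = \frac{3}{248}$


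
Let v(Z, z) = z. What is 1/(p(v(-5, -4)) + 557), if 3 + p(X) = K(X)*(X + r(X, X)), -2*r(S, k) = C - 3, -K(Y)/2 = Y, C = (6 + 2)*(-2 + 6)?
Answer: 1/406 ≈ 0.0024631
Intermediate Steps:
C = 32 (C = 8*4 = 32)
K(Y) = -2*Y
r(S, k) = -29/2 (r(S, k) = -(32 - 3)/2 = -½*29 = -29/2)
p(X) = -3 - 2*X*(-29/2 + X) (p(X) = -3 + (-2*X)*(X - 29/2) = -3 + (-2*X)*(-29/2 + X) = -3 - 2*X*(-29/2 + X))
1/(p(v(-5, -4)) + 557) = 1/((-3 - 2*(-4)² + 29*(-4)) + 557) = 1/((-3 - 2*16 - 116) + 557) = 1/((-3 - 32 - 116) + 557) = 1/(-151 + 557) = 1/406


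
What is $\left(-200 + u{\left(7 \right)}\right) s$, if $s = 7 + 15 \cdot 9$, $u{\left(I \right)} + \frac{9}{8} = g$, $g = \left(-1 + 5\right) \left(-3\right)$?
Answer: $- \frac{121055}{4} \approx -30264.0$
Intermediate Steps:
$g = -12$ ($g = 4 \left(-3\right) = -12$)
$u{\left(I \right)} = - \frac{105}{8}$ ($u{\left(I \right)} = - \frac{9}{8} - 12 = - \frac{105}{8}$)
$s = 142$ ($s = 7 + 135 = 142$)
$\left(-200 + u{\left(7 \right)}\right) s = \left(-200 - \frac{105}{8}\right) 142 = \left(- \frac{1705}{8}\right) 142 = - \frac{121055}{4}$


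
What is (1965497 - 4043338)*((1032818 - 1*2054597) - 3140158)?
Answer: 8647843338017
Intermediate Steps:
(1965497 - 4043338)*((1032818 - 1*2054597) - 3140158) = -2077841*((1032818 - 2054597) - 3140158) = -2077841*(-1021779 - 3140158) = -2077841*(-4161937) = 8647843338017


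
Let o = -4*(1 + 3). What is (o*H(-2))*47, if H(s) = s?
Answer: 1504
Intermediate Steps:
o = -16 (o = -4*4 = -16)
(o*H(-2))*47 = -16*(-2)*47 = 32*47 = 1504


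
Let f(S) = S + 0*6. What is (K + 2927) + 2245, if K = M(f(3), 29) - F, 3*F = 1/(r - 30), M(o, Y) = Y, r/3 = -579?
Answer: 27570502/5301 ≈ 5201.0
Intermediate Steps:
r = -1737 (r = 3*(-579) = -1737)
f(S) = S (f(S) = S + 0 = S)
F = -1/5301 (F = 1/(3*(-1737 - 30)) = (⅓)/(-1767) = (⅓)*(-1/1767) = -1/5301 ≈ -0.00018864)
K = 153730/5301 (K = 29 - 1*(-1/5301) = 29 + 1/5301 = 153730/5301 ≈ 29.000)
(K + 2927) + 2245 = (153730/5301 + 2927) + 2245 = 15669757/5301 + 2245 = 27570502/5301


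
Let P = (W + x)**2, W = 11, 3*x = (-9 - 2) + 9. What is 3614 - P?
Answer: 31565/9 ≈ 3507.2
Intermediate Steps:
x = -2/3 (x = ((-9 - 2) + 9)/3 = (-11 + 9)/3 = (1/3)*(-2) = -2/3 ≈ -0.66667)
P = 961/9 (P = (11 - 2/3)**2 = (31/3)**2 = 961/9 ≈ 106.78)
3614 - P = 3614 - 1*961/9 = 3614 - 961/9 = 31565/9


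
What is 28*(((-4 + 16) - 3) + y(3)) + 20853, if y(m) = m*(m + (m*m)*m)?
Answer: 23625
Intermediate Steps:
y(m) = m*(m + m³) (y(m) = m*(m + m²*m) = m*(m + m³))
28*(((-4 + 16) - 3) + y(3)) + 20853 = 28*(((-4 + 16) - 3) + (3² + 3⁴)) + 20853 = 28*((12 - 3) + (9 + 81)) + 20853 = 28*(9 + 90) + 20853 = 28*99 + 20853 = 2772 + 20853 = 23625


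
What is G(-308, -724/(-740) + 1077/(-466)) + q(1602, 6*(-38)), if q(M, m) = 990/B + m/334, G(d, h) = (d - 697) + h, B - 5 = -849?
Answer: -1531328172539/1518890885 ≈ -1008.2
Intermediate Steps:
B = -844 (B = 5 - 849 = -844)
G(d, h) = -697 + d + h (G(d, h) = (-697 + d) + h = -697 + d + h)
q(M, m) = -495/422 + m/334 (q(M, m) = 990/(-844) + m/334 = 990*(-1/844) + m*(1/334) = -495/422 + m/334)
G(-308, -724/(-740) + 1077/(-466)) + q(1602, 6*(-38)) = (-697 - 308 + (-724/(-740) + 1077/(-466))) + (-495/422 + (6*(-38))/334) = (-697 - 308 + (-724*(-1/740) + 1077*(-1/466))) + (-495/422 + (1/334)*(-228)) = (-697 - 308 + (181/185 - 1077/466)) + (-495/422 - 114/167) = (-697 - 308 - 114899/86210) - 130773/70474 = -86755949/86210 - 130773/70474 = -1531328172539/1518890885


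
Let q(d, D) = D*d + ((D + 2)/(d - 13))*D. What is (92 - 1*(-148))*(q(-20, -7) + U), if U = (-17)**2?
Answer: 1129760/11 ≈ 1.0271e+5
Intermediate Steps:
U = 289
q(d, D) = D*d + D*(2 + D)/(-13 + d) (q(d, D) = D*d + ((2 + D)/(-13 + d))*D = D*d + D*(2 + D)/(-13 + d))
(92 - 1*(-148))*(q(-20, -7) + U) = (92 - 1*(-148))*(-7*(2 - 7 + (-20)**2 - 13*(-20))/(-13 - 20) + 289) = (92 + 148)*(-7*(2 - 7 + 400 + 260)/(-33) + 289) = 240*(-7*(-1/33)*655 + 289) = 240*(4585/33 + 289) = 240*(14122/33) = 1129760/11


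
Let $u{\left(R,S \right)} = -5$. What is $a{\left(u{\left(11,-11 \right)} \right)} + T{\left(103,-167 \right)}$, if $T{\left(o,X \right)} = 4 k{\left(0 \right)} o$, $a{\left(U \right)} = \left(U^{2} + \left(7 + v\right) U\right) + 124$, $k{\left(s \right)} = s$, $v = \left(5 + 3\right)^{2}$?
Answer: $-206$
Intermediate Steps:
$v = 64$ ($v = 8^{2} = 64$)
$a{\left(U \right)} = 124 + U^{2} + 71 U$ ($a{\left(U \right)} = \left(U^{2} + \left(7 + 64\right) U\right) + 124 = \left(U^{2} + 71 U\right) + 124 = 124 + U^{2} + 71 U$)
$T{\left(o,X \right)} = 0$ ($T{\left(o,X \right)} = 4 \cdot 0 o = 0 o = 0$)
$a{\left(u{\left(11,-11 \right)} \right)} + T{\left(103,-167 \right)} = \left(124 + \left(-5\right)^{2} + 71 \left(-5\right)\right) + 0 = \left(124 + 25 - 355\right) + 0 = -206 + 0 = -206$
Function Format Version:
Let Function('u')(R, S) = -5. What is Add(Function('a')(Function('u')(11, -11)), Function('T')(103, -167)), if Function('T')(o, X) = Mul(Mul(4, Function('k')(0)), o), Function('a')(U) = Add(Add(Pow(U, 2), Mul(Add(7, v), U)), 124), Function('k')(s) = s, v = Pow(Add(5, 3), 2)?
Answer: -206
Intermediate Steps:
v = 64 (v = Pow(8, 2) = 64)
Function('a')(U) = Add(124, Pow(U, 2), Mul(71, U)) (Function('a')(U) = Add(Add(Pow(U, 2), Mul(Add(7, 64), U)), 124) = Add(Add(Pow(U, 2), Mul(71, U)), 124) = Add(124, Pow(U, 2), Mul(71, U)))
Function('T')(o, X) = 0 (Function('T')(o, X) = Mul(Mul(4, 0), o) = Mul(0, o) = 0)
Add(Function('a')(Function('u')(11, -11)), Function('T')(103, -167)) = Add(Add(124, Pow(-5, 2), Mul(71, -5)), 0) = Add(Add(124, 25, -355), 0) = Add(-206, 0) = -206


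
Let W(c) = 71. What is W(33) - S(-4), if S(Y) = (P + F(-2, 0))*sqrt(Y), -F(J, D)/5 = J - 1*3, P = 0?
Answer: 71 - 50*I ≈ 71.0 - 50.0*I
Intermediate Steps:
F(J, D) = 15 - 5*J (F(J, D) = -5*(J - 1*3) = -5*(J - 3) = -5*(-3 + J) = 15 - 5*J)
S(Y) = 25*sqrt(Y) (S(Y) = (0 + (15 - 5*(-2)))*sqrt(Y) = (0 + (15 + 10))*sqrt(Y) = (0 + 25)*sqrt(Y) = 25*sqrt(Y))
W(33) - S(-4) = 71 - 25*sqrt(-4) = 71 - 25*2*I = 71 - 50*I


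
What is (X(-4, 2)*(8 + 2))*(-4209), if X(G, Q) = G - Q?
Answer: 252540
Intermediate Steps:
(X(-4, 2)*(8 + 2))*(-4209) = ((-4 - 1*2)*(8 + 2))*(-4209) = ((-4 - 2)*10)*(-4209) = -6*10*(-4209) = -60*(-4209) = 252540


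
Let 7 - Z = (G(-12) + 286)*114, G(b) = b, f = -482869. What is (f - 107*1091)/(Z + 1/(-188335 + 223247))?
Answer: 20933444672/1090266847 ≈ 19.200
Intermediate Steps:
Z = -31229 (Z = 7 - (-12 + 286)*114 = 7 - 274*114 = 7 - 1*31236 = 7 - 31236 = -31229)
(f - 107*1091)/(Z + 1/(-188335 + 223247)) = (-482869 - 107*1091)/(-31229 + 1/(-188335 + 223247)) = (-482869 - 116737)/(-31229 + 1/34912) = -599606/(-31229 + 1/34912) = -599606/(-1090266847/34912) = -599606*(-34912/1090266847) = 20933444672/1090266847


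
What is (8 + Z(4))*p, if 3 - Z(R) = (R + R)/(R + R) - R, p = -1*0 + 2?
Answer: 28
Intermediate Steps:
p = 2 (p = 0 + 2 = 2)
Z(R) = 2 + R (Z(R) = 3 - ((R + R)/(R + R) - R) = 3 - ((2*R)/((2*R)) - R) = 3 - ((2*R)*(1/(2*R)) - R) = 3 - (1 - R) = 3 + (-1 + R) = 2 + R)
(8 + Z(4))*p = (8 + (2 + 4))*2 = (8 + 6)*2 = 14*2 = 28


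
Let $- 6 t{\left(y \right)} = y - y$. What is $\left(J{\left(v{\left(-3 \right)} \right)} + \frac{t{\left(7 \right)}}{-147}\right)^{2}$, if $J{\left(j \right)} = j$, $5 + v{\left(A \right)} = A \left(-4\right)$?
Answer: $49$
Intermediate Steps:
$t{\left(y \right)} = 0$ ($t{\left(y \right)} = - \frac{y - y}{6} = \left(- \frac{1}{6}\right) 0 = 0$)
$v{\left(A \right)} = -5 - 4 A$ ($v{\left(A \right)} = -5 + A \left(-4\right) = -5 - 4 A$)
$\left(J{\left(v{\left(-3 \right)} \right)} + \frac{t{\left(7 \right)}}{-147}\right)^{2} = \left(\left(-5 - -12\right) + \frac{0}{-147}\right)^{2} = \left(\left(-5 + 12\right) + 0 \left(- \frac{1}{147}\right)\right)^{2} = \left(7 + 0\right)^{2} = 7^{2} = 49$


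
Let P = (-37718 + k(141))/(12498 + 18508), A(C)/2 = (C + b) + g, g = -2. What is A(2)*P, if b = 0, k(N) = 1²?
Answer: 0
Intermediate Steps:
k(N) = 1
A(C) = -4 + 2*C (A(C) = 2*((C + 0) - 2) = 2*(C - 2) = 2*(-2 + C) = -4 + 2*C)
P = -37717/31006 (P = (-37718 + 1)/(12498 + 18508) = -37717/31006 ≈ -1.2164)
A(2)*P = (-4 + 2*2)*(-37717/31006) = (-4 + 4)*(-37717/31006) = 0*(-37717/31006) = 0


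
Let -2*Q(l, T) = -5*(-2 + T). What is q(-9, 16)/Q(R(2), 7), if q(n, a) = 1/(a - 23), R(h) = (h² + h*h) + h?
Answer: -2/175 ≈ -0.011429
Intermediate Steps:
R(h) = h + 2*h² (R(h) = (h² + h²) + h = 2*h² + h = h + 2*h²)
q(n, a) = 1/(-23 + a)
Q(l, T) = -5 + 5*T/2 (Q(l, T) = -(-5)*(-2 + T)/2 = -(10 - 5*T)/2 = -5 + 5*T/2)
q(-9, 16)/Q(R(2), 7) = 1/((-23 + 16)*(-5 + (5/2)*7)) = 1/((-7)*(-5 + 35/2)) = -1/(7*25/2) = -⅐*2/25 = -2/175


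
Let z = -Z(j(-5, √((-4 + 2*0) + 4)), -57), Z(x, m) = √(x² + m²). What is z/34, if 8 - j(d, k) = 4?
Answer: -√3265/34 ≈ -1.6806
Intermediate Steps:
j(d, k) = 4 (j(d, k) = 8 - 1*4 = 8 - 4 = 4)
Z(x, m) = √(m² + x²)
z = -√3265 (z = -√((-57)² + 4²) = -√(3249 + 16) = -√3265 ≈ -57.140)
z/34 = -√3265/34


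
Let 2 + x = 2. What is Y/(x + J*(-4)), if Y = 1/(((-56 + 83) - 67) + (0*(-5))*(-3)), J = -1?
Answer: -1/160 ≈ -0.0062500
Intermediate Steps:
x = 0 (x = -2 + 2 = 0)
Y = -1/40 (Y = 1/((27 - 67) + 0*(-3)) = 1/(-40 + 0) = 1/(-40) = -1/40 ≈ -0.025000)
Y/(x + J*(-4)) = -1/40/(0 - 1*(-4)) = -1/40/(0 + 4) = -1/40/4 = (¼)*(-1/40) = -1/160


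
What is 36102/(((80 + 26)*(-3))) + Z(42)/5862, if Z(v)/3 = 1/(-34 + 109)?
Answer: -881791297/7767150 ≈ -113.53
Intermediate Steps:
Z(v) = 1/25 (Z(v) = 3/(-34 + 109) = 3/75 = 3*(1/75) = 1/25)
36102/(((80 + 26)*(-3))) + Z(42)/5862 = 36102/(((80 + 26)*(-3))) + (1/25)/5862 = 36102/((106*(-3))) + (1/25)*(1/5862) = 36102/(-318) + 1/146550 = 36102*(-1/318) + 1/146550 = -6017/53 + 1/146550 = -881791297/7767150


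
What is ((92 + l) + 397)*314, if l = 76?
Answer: 177410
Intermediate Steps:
((92 + l) + 397)*314 = ((92 + 76) + 397)*314 = (168 + 397)*314 = 565*314 = 177410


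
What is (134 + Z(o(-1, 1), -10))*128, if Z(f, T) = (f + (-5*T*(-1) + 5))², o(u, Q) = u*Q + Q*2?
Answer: 264960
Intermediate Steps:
o(u, Q) = 2*Q + Q*u (o(u, Q) = Q*u + 2*Q = 2*Q + Q*u)
Z(f, T) = (5 + f + 5*T)² (Z(f, T) = (f + (5*T + 5))² = (f + (5 + 5*T))² = (5 + f + 5*T)²)
(134 + Z(o(-1, 1), -10))*128 = (134 + (5 + 1*(2 - 1) + 5*(-10))²)*128 = (134 + (5 + 1*1 - 50)²)*128 = (134 + (5 + 1 - 50)²)*128 = (134 + (-44)²)*128 = (134 + 1936)*128 = 2070*128 = 264960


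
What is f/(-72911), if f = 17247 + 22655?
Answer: -39902/72911 ≈ -0.54727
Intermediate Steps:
f = 39902
f/(-72911) = 39902/(-72911) = 39902*(-1/72911) = -39902/72911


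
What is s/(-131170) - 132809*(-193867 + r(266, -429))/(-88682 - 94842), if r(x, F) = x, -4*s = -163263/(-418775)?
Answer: -1412376128666775381047/10081104860827000 ≈ -1.4010e+5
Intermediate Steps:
s = -163263/1675100 (s = -(-163263)/(4*(-418775)) = -(-163263)*(-1)/(4*418775) = -¼*163263/418775 = -163263/1675100 ≈ -0.097465)
s/(-131170) - 132809*(-193867 + r(266, -429))/(-88682 - 94842) = -163263/1675100/(-131170) - 132809*(-193867 + 266)/(-88682 - 94842) = -163263/1675100*(-1/131170) - 132809/((-183524/(-193601))) = 163263/219722867000 - 132809/((-183524*(-1/193601))) = 163263/219722867000 - 132809/183524/193601 = 163263/219722867000 - 132809*193601/183524 = 163263/219722867000 - 25711955209/183524 = -1412376128666775381047/10081104860827000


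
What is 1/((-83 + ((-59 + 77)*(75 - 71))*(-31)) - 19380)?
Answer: -1/21695 ≈ -4.6094e-5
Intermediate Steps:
1/((-83 + ((-59 + 77)*(75 - 71))*(-31)) - 19380) = 1/((-83 + (18*4)*(-31)) - 19380) = 1/((-83 + 72*(-31)) - 19380) = 1/((-83 - 2232) - 19380) = 1/(-2315 - 19380) = 1/(-21695) = -1/21695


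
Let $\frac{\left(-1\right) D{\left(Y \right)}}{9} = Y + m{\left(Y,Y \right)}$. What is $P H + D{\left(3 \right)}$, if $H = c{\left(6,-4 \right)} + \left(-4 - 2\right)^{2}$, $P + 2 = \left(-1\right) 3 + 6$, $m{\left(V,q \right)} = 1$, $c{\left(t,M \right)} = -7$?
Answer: $-7$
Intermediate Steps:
$P = 1$ ($P = -2 + \left(\left(-1\right) 3 + 6\right) = -2 + \left(-3 + 6\right) = -2 + 3 = 1$)
$D{\left(Y \right)} = -9 - 9 Y$ ($D{\left(Y \right)} = - 9 \left(Y + 1\right) = - 9 \left(1 + Y\right) = -9 - 9 Y$)
$H = 29$ ($H = -7 + \left(-4 - 2\right)^{2} = -7 + \left(-6\right)^{2} = -7 + 36 = 29$)
$P H + D{\left(3 \right)} = 1 \cdot 29 - 36 = 29 - 36 = -7$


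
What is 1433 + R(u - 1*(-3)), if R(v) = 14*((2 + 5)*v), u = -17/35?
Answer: 8397/5 ≈ 1679.4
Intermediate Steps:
u = -17/35 (u = -17*1/35 = -17/35 ≈ -0.48571)
R(v) = 98*v (R(v) = 14*(7*v) = 98*v)
1433 + R(u - 1*(-3)) = 1433 + 98*(-17/35 - 1*(-3)) = 1433 + 98*(-17/35 + 3) = 1433 + 98*(88/35) = 1433 + 1232/5 = 8397/5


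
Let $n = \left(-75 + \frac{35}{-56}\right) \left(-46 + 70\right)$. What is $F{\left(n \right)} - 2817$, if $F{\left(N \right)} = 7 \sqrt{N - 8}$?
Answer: $-2817 + 7 i \sqrt{1823} \approx -2817.0 + 298.88 i$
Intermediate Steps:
$n = -1815$ ($n = \left(-75 + 35 \left(- \frac{1}{56}\right)\right) 24 = \left(-75 - \frac{5}{8}\right) 24 = \left(- \frac{605}{8}\right) 24 = -1815$)
$F{\left(N \right)} = 7 \sqrt{-8 + N}$
$F{\left(n \right)} - 2817 = 7 \sqrt{-8 - 1815} - 2817 = 7 \sqrt{-1823} - 2817 = 7 i \sqrt{1823} - 2817 = -2817 + 7 i \sqrt{1823}$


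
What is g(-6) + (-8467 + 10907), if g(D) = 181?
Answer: 2621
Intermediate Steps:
g(-6) + (-8467 + 10907) = 181 + (-8467 + 10907) = 181 + 2440 = 2621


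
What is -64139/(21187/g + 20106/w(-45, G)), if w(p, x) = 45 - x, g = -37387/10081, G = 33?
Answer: 4795929586/301888457 ≈ 15.886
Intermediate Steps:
g = -37387/10081 (g = -37387*1/10081 = -37387/10081 ≈ -3.7087)
-64139/(21187/g + 20106/w(-45, G)) = -64139/(21187/(-37387/10081) + 20106/(45 - 1*33)) = -64139/(21187*(-10081/37387) + 20106/(45 - 33)) = -64139/(-213586147/37387 + 20106/12) = -64139/(-213586147/37387 + 20106*(1/12)) = -64139/(-213586147/37387 + 3351/2) = -64139/(-301888457/74774) = -64139*(-74774/301888457) = 4795929586/301888457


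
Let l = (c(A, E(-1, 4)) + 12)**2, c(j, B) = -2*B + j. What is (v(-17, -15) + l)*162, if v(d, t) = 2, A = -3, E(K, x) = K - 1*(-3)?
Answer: 4374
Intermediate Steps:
E(K, x) = 3 + K (E(K, x) = K + 3 = 3 + K)
c(j, B) = j - 2*B
l = 25 (l = ((-3 - 2*(3 - 1)) + 12)**2 = ((-3 - 2*2) + 12)**2 = ((-3 - 4) + 12)**2 = (-7 + 12)**2 = 5**2 = 25)
(v(-17, -15) + l)*162 = (2 + 25)*162 = 27*162 = 4374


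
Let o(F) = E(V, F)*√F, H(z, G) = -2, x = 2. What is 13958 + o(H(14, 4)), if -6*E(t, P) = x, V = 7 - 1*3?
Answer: 13958 - I*√2/3 ≈ 13958.0 - 0.4714*I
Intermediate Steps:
V = 4 (V = 7 - 3 = 4)
E(t, P) = -⅓ (E(t, P) = -⅙*2 = -⅓)
o(F) = -√F/3
13958 + o(H(14, 4)) = 13958 - I*√2/3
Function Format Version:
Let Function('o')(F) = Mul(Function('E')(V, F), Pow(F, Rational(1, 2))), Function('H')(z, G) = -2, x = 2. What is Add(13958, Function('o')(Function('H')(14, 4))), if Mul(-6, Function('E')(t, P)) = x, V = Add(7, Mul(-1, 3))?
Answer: Add(13958, Mul(Rational(-1, 3), I, Pow(2, Rational(1, 2)))) ≈ Add(13958., Mul(-0.47140, I))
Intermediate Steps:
V = 4 (V = Add(7, -3) = 4)
Function('E')(t, P) = Rational(-1, 3) (Function('E')(t, P) = Mul(Rational(-1, 6), 2) = Rational(-1, 3))
Function('o')(F) = Mul(Rational(-1, 3), Pow(F, Rational(1, 2)))
Add(13958, Function('o')(Function('H')(14, 4))) = Add(13958, Mul(Rational(-1, 3), Pow(-2, Rational(1, 2)))) = Add(13958, Mul(Rational(-1, 3), Mul(I, Pow(2, Rational(1, 2))))) = Add(13958, Mul(Rational(-1, 3), I, Pow(2, Rational(1, 2))))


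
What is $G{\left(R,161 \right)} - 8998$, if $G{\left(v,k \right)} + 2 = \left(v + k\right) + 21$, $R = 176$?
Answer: $-8642$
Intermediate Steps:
$G{\left(v,k \right)} = 19 + k + v$ ($G{\left(v,k \right)} = -2 + \left(\left(v + k\right) + 21\right) = -2 + \left(\left(k + v\right) + 21\right) = -2 + \left(21 + k + v\right) = 19 + k + v$)
$G{\left(R,161 \right)} - 8998 = \left(19 + 161 + 176\right) - 8998 = 356 - 8998 = -8642$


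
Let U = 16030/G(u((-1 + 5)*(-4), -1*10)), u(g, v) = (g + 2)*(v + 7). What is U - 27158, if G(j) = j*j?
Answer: -3420763/126 ≈ -27149.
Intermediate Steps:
u(g, v) = (2 + g)*(7 + v)
G(j) = j**2
U = 1145/126 (U = 16030/((14 + 2*(-1*10) + 7*((-1 + 5)*(-4)) + ((-1 + 5)*(-4))*(-1*10))**2) = 16030/((14 + 2*(-10) + 7*(4*(-4)) + (4*(-4))*(-10))**2) = 16030/((14 - 20 + 7*(-16) - 16*(-10))**2) = 16030/((14 - 20 - 112 + 160)**2) = 16030/(42**2) = 16030/1764 = 16030*(1/1764) = 1145/126 ≈ 9.0873)
U - 27158 = 1145/126 - 27158 = -3420763/126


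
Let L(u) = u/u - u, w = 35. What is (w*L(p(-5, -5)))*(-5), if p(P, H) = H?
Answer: -1050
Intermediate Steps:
L(u) = 1 - u
(w*L(p(-5, -5)))*(-5) = (35*(1 - 1*(-5)))*(-5) = (35*(1 + 5))*(-5) = (35*6)*(-5) = 210*(-5) = -1050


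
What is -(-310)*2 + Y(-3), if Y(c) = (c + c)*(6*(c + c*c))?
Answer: 404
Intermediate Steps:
Y(c) = 2*c*(6*c + 6*c²) (Y(c) = (2*c)*(6*(c + c²)) = (2*c)*(6*c + 6*c²) = 2*c*(6*c + 6*c²))
-(-310)*2 + Y(-3) = -(-310)*2 + 12*(-3)²*(1 - 3) = -31*(-20) + 12*9*(-2) = 620 - 216 = 404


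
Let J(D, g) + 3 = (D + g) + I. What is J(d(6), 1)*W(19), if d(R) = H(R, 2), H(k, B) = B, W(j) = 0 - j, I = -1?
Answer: 19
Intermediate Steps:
W(j) = -j
d(R) = 2
J(D, g) = -4 + D + g (J(D, g) = -3 + ((D + g) - 1) = -3 + (-1 + D + g) = -4 + D + g)
J(d(6), 1)*W(19) = (-4 + 2 + 1)*(-1*19) = -1*(-19) = 19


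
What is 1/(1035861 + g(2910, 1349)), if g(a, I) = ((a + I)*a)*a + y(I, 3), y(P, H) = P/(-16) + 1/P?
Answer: 21584/778463084637639 ≈ 2.7726e-11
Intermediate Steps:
y(P, H) = 1/P - P/16 (y(P, H) = P*(-1/16) + 1/P = -P/16 + 1/P = 1/P - P/16)
g(a, I) = 1/I - I/16 + a²*(I + a) (g(a, I) = ((a + I)*a)*a + (1/I - I/16) = ((I + a)*a)*a + (1/I - I/16) = (a*(I + a))*a + (1/I - I/16) = a²*(I + a) + (1/I - I/16) = 1/I - I/16 + a²*(I + a))
1/(1035861 + g(2910, 1349)) = 1/(1035861 + (1/1349 + 2910³ - 1/16*1349 + 1349*2910²)) = 1/(1035861 + (1/1349 + 24642171000 - 1349/16 + 1349*8468100)) = 1/(1035861 + (1/1349 + 24642171000 - 1349/16 + 11423466900)) = 1/(1035861 + 778440726613815/21584) = 1/(778463084637639/21584) = 21584/778463084637639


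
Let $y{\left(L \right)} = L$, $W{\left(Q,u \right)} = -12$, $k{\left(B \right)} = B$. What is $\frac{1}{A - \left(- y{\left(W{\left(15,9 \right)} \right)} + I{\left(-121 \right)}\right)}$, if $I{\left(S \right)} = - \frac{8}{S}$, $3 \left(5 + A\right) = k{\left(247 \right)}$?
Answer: $\frac{363}{23692} \approx 0.015322$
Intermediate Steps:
$A = \frac{232}{3}$ ($A = -5 + \frac{1}{3} \cdot 247 = -5 + \frac{247}{3} = \frac{232}{3} \approx 77.333$)
$\frac{1}{A - \left(- y{\left(W{\left(15,9 \right)} \right)} + I{\left(-121 \right)}\right)} = \frac{1}{\frac{232}{3} - \left(12 - \frac{8}{-121}\right)} = \frac{1}{\frac{232}{3} - \left(12 - - \frac{8}{121}\right)} = \frac{1}{\frac{232}{3} - \frac{1460}{121}} = \frac{1}{\frac{23692}{363}} = \frac{363}{23692}$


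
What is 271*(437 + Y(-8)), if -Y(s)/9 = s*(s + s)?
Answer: -193765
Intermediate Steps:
Y(s) = -18*s² (Y(s) = -9*s*(s + s) = -9*s*2*s = -18*s²)
271*(437 + Y(-8)) = 271*(437 - 18*(-8)²) = 271*(437 - 18*64) = 271*(437 - 1152) = 271*(-715) = -193765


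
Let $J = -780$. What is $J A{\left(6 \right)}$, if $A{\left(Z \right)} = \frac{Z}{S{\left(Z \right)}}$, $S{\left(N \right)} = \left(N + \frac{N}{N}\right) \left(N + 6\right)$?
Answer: $- \frac{390}{7} \approx -55.714$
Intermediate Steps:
$S{\left(N \right)} = \left(1 + N\right) \left(6 + N\right)$ ($S{\left(N \right)} = \left(N + 1\right) \left(6 + N\right) = \left(1 + N\right) \left(6 + N\right)$)
$A{\left(Z \right)} = \frac{Z}{6 + Z^{2} + 7 Z}$
$J A{\left(6 \right)} = - 780 \frac{6}{6 + 6^{2} + 7 \cdot 6} = - 780 \frac{6}{6 + 36 + 42} = - 780 \cdot \frac{6}{84} = - 780 \cdot 6 \cdot \frac{1}{84} = \left(-780\right) \frac{1}{14} = - \frac{390}{7}$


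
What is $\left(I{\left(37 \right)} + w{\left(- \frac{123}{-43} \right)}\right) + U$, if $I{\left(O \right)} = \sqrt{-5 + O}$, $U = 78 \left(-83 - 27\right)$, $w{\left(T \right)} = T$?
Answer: $- \frac{368817}{43} + 4 \sqrt{2} \approx -8571.5$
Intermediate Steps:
$U = -8580$ ($U = 78 \left(-110\right) = -8580$)
$\left(I{\left(37 \right)} + w{\left(- \frac{123}{-43} \right)}\right) + U = \left(\sqrt{-5 + 37} - \frac{123}{-43}\right) - 8580 = \left(\sqrt{32} - - \frac{123}{43}\right) - 8580 = \left(4 \sqrt{2} + \frac{123}{43}\right) - 8580 = \left(\frac{123}{43} + 4 \sqrt{2}\right) - 8580 = - \frac{368817}{43} + 4 \sqrt{2}$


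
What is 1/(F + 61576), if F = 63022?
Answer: 1/124598 ≈ 8.0258e-6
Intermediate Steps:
1/(F + 61576) = 1/(63022 + 61576) = 1/124598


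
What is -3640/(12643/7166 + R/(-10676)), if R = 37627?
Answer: 139237673120/67329207 ≈ 2068.0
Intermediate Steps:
-3640/(12643/7166 + R/(-10676)) = -3640/(12643/7166 + 37627/(-10676)) = -3640/(12643*(1/7166) + 37627*(-1/10676)) = -3640/(12643/7166 - 37627/10676) = -3640/(-67329207/38252108) = -3640*(-38252108/67329207) = 139237673120/67329207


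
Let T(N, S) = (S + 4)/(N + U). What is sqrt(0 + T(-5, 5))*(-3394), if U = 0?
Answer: -10182*I*sqrt(5)/5 ≈ -4553.5*I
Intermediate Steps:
T(N, S) = (4 + S)/N (T(N, S) = (S + 4)/(N + 0) = (4 + S)/N)
sqrt(0 + T(-5, 5))*(-3394) = sqrt(0 + (4 + 5)/(-5))*(-3394) = sqrt(0 - 1/5*9)*(-3394) = sqrt(0 - 9/5)*(-3394) = sqrt(-9/5)*(-3394) = (3*I*sqrt(5)/5)*(-3394) = -10182*I*sqrt(5)/5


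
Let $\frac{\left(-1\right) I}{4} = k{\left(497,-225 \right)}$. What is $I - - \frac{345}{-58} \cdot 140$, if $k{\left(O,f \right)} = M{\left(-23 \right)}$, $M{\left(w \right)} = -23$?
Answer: $- \frac{21482}{29} \approx -740.76$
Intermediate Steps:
$k{\left(O,f \right)} = -23$
$I = 92$ ($I = \left(-4\right) \left(-23\right) = 92$)
$I - - \frac{345}{-58} \cdot 140 = 92 - - \frac{345}{-58} \cdot 140 = 92 - \left(-345\right) \left(- \frac{1}{58}\right) 140 = 92 - \frac{345}{58} \cdot 140 = 92 - \frac{24150}{29} = - \frac{21482}{29}$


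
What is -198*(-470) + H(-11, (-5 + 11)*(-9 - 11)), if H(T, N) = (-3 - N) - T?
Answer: 93188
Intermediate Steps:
H(T, N) = -3 - N - T
-198*(-470) + H(-11, (-5 + 11)*(-9 - 11)) = -198*(-470) + (-3 - (-5 + 11)*(-9 - 11) - 1*(-11)) = 93060 + (-3 - 6*(-20) + 11) = 93060 + (-3 - 1*(-120) + 11) = 93060 + (-3 + 120 + 11) = 93060 + 128 = 93188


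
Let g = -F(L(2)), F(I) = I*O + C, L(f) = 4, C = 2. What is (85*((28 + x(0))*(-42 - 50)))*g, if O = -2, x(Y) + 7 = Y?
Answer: -985320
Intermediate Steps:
x(Y) = -7 + Y
F(I) = 2 - 2*I (F(I) = I*(-2) + 2 = -2*I + 2 = 2 - 2*I)
g = 6 (g = -(2 - 2*4) = -(2 - 8) = -1*(-6) = 6)
(85*((28 + x(0))*(-42 - 50)))*g = (85*((28 + (-7 + 0))*(-42 - 50)))*6 = (85*((28 - 7)*(-92)))*6 = (85*(21*(-92)))*6 = (85*(-1932))*6 = -164220*6 = -985320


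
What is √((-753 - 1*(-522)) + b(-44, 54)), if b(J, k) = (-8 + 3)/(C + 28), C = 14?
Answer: I*√407694/42 ≈ 15.203*I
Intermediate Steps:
b(J, k) = -5/42 (b(J, k) = (-8 + 3)/(14 + 28) = -5/42)
√((-753 - 1*(-522)) + b(-44, 54)) = √((-753 - 1*(-522)) - 5/42) = √((-753 + 522) - 5/42) = √(-231 - 5/42) = √(-9707/42) = I*√407694/42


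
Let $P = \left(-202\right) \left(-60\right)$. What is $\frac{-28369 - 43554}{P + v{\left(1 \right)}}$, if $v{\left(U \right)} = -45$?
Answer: $- \frac{71923}{12075} \approx -5.9564$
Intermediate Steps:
$P = 12120$
$\frac{-28369 - 43554}{P + v{\left(1 \right)}} = \frac{-28369 - 43554}{12120 - 45} = - \frac{71923}{12075}$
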